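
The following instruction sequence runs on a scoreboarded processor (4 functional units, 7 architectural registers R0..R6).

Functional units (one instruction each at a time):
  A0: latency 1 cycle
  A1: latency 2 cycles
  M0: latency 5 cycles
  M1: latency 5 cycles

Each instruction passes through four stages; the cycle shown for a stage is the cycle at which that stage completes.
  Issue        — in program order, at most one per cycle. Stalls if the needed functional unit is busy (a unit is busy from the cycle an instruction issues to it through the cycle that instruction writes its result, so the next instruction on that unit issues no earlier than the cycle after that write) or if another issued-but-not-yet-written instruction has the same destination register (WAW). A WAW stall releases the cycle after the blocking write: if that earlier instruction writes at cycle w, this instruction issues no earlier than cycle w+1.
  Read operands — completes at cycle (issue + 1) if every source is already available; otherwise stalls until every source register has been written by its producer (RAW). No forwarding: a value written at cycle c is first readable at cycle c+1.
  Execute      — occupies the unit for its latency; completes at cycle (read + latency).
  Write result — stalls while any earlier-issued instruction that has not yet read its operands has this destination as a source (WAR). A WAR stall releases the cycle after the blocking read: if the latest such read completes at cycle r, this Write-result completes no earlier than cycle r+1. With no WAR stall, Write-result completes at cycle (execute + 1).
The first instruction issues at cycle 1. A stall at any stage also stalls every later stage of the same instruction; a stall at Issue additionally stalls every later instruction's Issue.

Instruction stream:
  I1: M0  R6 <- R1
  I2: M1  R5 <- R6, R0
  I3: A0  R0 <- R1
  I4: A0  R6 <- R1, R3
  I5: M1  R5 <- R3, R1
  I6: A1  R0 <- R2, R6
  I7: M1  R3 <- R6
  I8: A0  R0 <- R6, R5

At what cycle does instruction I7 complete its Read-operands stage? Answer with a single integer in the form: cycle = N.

cycle = 25

t=1  I1 dispatched to M0
t=2  I1 operands ready · I2 dispatched to M1
t=3  I3 dispatched to A0
t=4  I3 operands ready
t=5  I3 complete
t=7  I1 complete
t=8  R6←I1
t=9  I2 operands ready
t=10  R0←I3
t=11  I4 dispatched to A0
t=12  I4 operands ready
t=13  I4 complete
t=14  I2 complete · R6←I4
t=15  R5←I2
t=16  I5 dispatched to M1
t=17  I5 operands ready · I6 dispatched to A1
t=18  I6 operands ready
t=20  I6 complete
t=21  R0←I6
t=22  I5 complete
t=23  R5←I5
t=24  I7 dispatched to M1
t=25  I7 operands ready · I8 dispatched to A0
t=26  I8 operands ready
t=27  I8 complete
t=28  R0←I8
t=30  I7 complete
t=31  R3←I7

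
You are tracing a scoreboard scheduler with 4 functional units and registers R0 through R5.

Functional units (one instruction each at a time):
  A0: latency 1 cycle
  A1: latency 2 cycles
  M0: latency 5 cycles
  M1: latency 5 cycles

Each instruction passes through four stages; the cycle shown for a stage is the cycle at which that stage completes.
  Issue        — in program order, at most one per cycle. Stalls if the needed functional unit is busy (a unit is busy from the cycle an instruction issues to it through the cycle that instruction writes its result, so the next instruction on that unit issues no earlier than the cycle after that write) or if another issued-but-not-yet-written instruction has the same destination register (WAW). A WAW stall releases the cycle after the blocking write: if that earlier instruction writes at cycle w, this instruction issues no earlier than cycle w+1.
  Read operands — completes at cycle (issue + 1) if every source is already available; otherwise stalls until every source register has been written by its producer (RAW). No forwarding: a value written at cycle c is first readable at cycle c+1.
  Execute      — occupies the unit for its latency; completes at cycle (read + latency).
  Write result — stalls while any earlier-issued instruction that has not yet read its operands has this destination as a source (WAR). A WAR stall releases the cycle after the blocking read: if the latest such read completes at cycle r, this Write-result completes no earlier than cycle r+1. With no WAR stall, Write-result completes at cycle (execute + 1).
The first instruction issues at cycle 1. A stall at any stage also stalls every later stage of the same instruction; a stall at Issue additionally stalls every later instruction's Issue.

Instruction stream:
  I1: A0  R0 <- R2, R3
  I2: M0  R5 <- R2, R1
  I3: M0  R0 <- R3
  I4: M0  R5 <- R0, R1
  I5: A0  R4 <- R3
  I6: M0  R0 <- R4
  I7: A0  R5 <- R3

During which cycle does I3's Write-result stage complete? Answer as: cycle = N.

c1: issue I1 (A0)
c2: I1 read-ops · issue I2 (M0)
c3: I1 finished on A0 · I2 read-ops
c4: I1→R0
c8: I2 finished on M0
c9: I2→R5
c10: issue I3 (M0)
c11: I3 read-ops
c16: I3 finished on M0
c17: I3→R0
c18: issue I4 (M0)
c19: I4 read-ops · issue I5 (A0)
c20: I5 read-ops
c21: I5 finished on A0
c22: I5→R4
c24: I4 finished on M0
c25: I4→R5
c26: issue I6 (M0)
c27: I6 read-ops · issue I7 (A0)
c28: I7 read-ops
c29: I7 finished on A0
c30: I7→R5
c32: I6 finished on M0
c33: I6→R0

cycle = 17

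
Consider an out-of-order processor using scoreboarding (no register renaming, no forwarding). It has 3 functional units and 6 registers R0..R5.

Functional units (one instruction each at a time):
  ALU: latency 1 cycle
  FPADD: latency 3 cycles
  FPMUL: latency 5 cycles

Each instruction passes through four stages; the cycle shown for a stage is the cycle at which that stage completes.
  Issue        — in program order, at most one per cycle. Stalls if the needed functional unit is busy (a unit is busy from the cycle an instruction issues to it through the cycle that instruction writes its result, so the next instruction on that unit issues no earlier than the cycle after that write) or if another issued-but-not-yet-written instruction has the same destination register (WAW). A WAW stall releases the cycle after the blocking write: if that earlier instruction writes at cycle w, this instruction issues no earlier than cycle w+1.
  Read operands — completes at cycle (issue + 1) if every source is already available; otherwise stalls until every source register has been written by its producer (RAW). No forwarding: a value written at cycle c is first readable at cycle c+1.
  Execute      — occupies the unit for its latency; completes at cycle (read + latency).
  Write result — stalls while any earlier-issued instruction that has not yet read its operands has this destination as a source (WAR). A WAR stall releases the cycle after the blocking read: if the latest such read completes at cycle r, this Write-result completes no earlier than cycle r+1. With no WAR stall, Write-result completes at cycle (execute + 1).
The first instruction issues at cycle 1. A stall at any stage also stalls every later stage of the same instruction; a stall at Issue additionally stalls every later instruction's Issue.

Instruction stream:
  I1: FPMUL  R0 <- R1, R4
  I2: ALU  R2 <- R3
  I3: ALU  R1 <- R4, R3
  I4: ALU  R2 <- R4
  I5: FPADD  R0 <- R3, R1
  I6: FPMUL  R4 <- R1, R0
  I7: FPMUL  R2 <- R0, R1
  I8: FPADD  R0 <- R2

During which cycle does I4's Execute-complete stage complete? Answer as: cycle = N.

cycle = 12

t=1  I1 dispatched to FPMUL
t=2  I1 operands ready; I2 dispatched to ALU
t=3  I2 operands ready
t=4  I2 complete
t=5  R2←I2
t=6  I3 dispatched to ALU
t=7  I1 complete; I3 operands ready
t=8  R0←I1; I3 complete
t=9  R1←I3
t=10  I4 dispatched to ALU
t=11  I4 operands ready; I5 dispatched to FPADD
t=12  I4 complete; I5 operands ready; I6 dispatched to FPMUL
t=13  R2←I4
t=15  I5 complete
t=16  R0←I5
t=17  I6 operands ready
t=22  I6 complete
t=23  R4←I6
t=24  I7 dispatched to FPMUL
t=25  I7 operands ready; I8 dispatched to FPADD
t=30  I7 complete
t=31  R2←I7
t=32  I8 operands ready
t=35  I8 complete
t=36  R0←I8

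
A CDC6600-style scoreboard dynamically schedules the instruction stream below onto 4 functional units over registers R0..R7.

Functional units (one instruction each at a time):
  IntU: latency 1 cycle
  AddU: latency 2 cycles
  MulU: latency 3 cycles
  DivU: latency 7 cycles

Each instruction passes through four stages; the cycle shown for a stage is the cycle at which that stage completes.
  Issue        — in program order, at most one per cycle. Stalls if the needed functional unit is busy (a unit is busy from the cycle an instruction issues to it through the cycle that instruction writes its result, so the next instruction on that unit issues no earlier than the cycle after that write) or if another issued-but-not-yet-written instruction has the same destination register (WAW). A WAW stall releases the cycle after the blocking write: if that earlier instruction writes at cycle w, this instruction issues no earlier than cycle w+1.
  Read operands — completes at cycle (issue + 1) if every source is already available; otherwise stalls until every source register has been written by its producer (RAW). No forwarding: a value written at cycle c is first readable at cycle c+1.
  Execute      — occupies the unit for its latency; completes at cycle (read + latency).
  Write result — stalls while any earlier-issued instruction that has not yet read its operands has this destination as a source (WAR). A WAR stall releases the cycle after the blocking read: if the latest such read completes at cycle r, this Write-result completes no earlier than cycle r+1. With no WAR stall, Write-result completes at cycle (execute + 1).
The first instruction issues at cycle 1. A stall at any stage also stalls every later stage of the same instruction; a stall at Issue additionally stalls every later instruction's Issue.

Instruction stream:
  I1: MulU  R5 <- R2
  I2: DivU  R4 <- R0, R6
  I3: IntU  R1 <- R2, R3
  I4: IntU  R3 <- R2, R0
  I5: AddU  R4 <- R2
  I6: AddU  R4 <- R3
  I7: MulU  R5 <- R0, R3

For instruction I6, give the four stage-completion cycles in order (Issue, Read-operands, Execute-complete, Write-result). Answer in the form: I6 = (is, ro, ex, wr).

I6 = (17, 18, 20, 21)

cycle 1: I1 issues→MulU
cycle 2: I1 reads | I2 issues→DivU
cycle 3: I2 reads | I3 issues→IntU
cycle 4: I3 reads
cycle 5: I1 exec-done | I3 exec-done
cycle 6: I1 writes R5 | I3 writes R1
cycle 7: I4 issues→IntU
cycle 8: I4 reads
cycle 9: I4 exec-done
cycle 10: I2 exec-done | I4 writes R3
cycle 11: I2 writes R4
cycle 12: I5 issues→AddU
cycle 13: I5 reads
cycle 15: I5 exec-done
cycle 16: I5 writes R4
cycle 17: I6 issues→AddU
cycle 18: I6 reads | I7 issues→MulU
cycle 19: I7 reads
cycle 20: I6 exec-done
cycle 21: I6 writes R4
cycle 22: I7 exec-done
cycle 23: I7 writes R5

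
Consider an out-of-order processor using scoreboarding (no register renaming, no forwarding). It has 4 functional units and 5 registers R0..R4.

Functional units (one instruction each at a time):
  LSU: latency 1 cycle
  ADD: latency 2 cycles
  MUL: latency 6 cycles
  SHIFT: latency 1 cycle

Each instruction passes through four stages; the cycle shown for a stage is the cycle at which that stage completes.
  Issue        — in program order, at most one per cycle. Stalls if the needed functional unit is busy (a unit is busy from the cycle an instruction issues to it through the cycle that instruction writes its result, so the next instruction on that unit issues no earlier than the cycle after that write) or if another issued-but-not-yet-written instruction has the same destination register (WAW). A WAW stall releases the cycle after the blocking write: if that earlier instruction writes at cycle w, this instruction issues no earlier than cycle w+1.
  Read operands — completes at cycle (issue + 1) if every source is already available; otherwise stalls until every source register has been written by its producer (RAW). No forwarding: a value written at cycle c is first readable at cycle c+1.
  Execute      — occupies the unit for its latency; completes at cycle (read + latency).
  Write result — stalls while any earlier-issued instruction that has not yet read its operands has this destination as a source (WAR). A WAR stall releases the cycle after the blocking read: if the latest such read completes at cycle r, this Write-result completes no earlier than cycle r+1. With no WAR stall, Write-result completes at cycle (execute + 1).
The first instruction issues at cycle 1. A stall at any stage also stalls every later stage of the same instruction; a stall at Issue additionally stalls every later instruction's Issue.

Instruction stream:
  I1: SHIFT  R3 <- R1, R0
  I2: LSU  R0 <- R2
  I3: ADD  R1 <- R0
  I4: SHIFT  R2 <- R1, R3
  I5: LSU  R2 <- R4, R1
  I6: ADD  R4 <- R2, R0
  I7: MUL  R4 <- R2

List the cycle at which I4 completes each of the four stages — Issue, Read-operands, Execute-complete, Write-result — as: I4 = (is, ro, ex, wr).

I4 = (5, 10, 11, 12)

I1: IS=1 RO=2 EX=3 WR=4
I2: IS=2 RO=3 EX=4 WR=5
I3: IS=3 RO=6 EX=8 WR=9  [RAW R0: wait I2 write@5]
I4: IS=5 RO=10 EX=11 WR=12  [struct: SHIFT busy until I1 writes@4; RAW R1: wait I3 write@9]
I5: IS=13 RO=14 EX=15 WR=16  [WAW R2: wait I4 write@12]
I6: IS=14 RO=17 EX=19 WR=20  [RAW R2: wait I5 write@16]
I7: IS=21 RO=22 EX=28 WR=29  [WAW R4: wait I6 write@20]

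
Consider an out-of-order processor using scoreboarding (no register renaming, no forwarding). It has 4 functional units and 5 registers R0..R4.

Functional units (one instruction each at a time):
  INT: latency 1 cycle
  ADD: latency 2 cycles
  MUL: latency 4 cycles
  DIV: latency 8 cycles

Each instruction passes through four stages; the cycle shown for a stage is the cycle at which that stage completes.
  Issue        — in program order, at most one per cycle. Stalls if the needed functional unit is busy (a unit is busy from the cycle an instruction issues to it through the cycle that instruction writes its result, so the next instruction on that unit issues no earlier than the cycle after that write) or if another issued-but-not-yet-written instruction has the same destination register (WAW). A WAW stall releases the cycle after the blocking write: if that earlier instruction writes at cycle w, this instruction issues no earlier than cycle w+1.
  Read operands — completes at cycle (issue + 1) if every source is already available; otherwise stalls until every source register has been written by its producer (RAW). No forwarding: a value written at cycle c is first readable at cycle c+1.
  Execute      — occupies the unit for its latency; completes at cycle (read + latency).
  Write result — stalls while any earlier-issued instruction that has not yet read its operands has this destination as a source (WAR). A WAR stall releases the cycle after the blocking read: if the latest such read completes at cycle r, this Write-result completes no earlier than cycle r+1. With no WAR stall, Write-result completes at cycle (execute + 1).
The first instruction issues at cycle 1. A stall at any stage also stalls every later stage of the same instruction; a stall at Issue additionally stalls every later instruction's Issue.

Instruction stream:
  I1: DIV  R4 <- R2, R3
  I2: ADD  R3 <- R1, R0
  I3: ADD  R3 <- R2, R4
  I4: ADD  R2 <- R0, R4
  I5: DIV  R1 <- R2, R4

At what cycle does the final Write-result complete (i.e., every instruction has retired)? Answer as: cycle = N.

cycle = 30

I1  is:1  ro:2  ex:10  wr:11
I2  is:2  ro:3  ex:5  wr:6
I3  is:7  ro:12  ex:14  wr:15  — struct: ADD busy until I2 writes@6, RAW R4: wait I1 write@11
I4  is:16  ro:17  ex:19  wr:20  — struct: ADD busy until I3 writes@15
I5  is:17  ro:21  ex:29  wr:30  — RAW R2: wait I4 write@20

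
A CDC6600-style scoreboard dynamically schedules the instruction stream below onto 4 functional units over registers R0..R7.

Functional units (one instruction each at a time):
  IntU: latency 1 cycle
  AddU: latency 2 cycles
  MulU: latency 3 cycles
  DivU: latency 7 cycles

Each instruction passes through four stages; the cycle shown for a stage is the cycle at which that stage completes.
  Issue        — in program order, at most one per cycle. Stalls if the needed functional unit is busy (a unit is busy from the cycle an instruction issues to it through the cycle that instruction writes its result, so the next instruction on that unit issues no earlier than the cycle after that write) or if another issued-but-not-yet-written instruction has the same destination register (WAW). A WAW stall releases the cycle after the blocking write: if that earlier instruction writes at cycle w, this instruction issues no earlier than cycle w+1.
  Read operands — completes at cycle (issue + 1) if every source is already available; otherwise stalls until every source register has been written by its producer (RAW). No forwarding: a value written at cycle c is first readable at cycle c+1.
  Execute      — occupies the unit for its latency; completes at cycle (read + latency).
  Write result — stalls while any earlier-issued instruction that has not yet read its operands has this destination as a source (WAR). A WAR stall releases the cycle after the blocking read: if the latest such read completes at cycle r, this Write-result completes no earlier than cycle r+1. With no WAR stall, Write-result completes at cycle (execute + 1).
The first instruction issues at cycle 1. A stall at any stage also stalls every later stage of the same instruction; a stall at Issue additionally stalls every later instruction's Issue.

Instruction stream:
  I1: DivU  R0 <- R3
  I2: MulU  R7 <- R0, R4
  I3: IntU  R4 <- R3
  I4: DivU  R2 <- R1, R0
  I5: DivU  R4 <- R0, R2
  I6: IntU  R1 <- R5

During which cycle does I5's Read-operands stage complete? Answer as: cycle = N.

I1  is:1  ro:2  ex:9  wr:10
I2  is:2  ro:11  ex:14  wr:15  — RAW R0: wait I1 write@10
I3  is:3  ro:4  ex:5  wr:12  — WAR R4: wait I2 read@11
I4  is:11  ro:12  ex:19  wr:20  — struct: DivU busy until I1 writes@10
I5  is:21  ro:22  ex:29  wr:30  — struct: DivU busy until I4 writes@20
I6  is:22  ro:23  ex:24  wr:25

cycle = 22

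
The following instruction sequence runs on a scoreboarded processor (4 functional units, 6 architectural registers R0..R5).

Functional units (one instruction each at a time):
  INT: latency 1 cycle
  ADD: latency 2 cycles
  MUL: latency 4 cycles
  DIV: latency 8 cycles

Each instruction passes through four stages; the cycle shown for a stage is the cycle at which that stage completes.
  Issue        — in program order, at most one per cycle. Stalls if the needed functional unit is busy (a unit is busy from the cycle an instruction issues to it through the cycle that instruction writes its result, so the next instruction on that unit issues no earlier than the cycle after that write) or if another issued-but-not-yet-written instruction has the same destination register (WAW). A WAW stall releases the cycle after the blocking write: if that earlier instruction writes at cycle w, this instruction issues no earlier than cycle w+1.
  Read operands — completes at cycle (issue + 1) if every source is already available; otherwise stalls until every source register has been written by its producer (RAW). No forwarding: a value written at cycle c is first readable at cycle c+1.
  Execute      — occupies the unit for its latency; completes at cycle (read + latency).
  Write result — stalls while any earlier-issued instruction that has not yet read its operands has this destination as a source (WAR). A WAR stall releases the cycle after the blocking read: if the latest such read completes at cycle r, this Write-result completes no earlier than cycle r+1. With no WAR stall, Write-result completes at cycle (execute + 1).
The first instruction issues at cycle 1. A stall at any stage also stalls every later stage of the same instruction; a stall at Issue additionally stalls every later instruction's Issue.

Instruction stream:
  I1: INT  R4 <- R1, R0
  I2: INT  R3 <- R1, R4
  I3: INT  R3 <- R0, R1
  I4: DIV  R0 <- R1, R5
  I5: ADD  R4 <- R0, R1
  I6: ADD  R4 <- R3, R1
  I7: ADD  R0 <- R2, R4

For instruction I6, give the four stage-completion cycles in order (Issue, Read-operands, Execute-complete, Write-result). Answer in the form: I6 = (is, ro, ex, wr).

I1  is:1  ro:2  ex:3  wr:4
I2  is:5  ro:6  ex:7  wr:8  — struct: INT busy until I1 writes@4
I3  is:9  ro:10  ex:11  wr:12  — struct: INT busy until I2 writes@8
I4  is:10  ro:11  ex:19  wr:20
I5  is:11  ro:21  ex:23  wr:24  — RAW R0: wait I4 write@20
I6  is:25  ro:26  ex:28  wr:29  — struct: ADD busy until I5 writes@24
I7  is:30  ro:31  ex:33  wr:34  — struct: ADD busy until I6 writes@29

I6 = (25, 26, 28, 29)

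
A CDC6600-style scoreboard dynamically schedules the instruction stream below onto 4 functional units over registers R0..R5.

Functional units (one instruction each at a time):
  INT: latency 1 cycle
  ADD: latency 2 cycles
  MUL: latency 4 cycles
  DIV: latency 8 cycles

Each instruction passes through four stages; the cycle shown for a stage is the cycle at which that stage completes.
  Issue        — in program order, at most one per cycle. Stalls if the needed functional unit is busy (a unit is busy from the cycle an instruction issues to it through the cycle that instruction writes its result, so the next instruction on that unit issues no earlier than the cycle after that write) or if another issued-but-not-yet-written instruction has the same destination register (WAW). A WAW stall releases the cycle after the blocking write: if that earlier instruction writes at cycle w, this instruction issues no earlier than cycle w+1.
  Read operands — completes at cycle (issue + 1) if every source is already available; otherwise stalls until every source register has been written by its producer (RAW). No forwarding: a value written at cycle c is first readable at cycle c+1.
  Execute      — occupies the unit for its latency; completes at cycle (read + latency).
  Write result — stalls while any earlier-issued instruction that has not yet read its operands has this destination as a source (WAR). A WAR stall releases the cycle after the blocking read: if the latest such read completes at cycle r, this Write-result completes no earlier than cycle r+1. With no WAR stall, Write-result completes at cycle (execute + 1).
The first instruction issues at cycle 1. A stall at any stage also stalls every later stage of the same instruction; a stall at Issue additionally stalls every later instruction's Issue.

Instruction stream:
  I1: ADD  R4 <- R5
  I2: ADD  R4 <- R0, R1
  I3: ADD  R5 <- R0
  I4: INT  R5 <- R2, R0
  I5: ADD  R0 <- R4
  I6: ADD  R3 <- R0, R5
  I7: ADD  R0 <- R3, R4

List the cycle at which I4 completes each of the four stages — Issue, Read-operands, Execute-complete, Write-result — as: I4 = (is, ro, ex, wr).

I4 = (16, 17, 18, 19)

c1: issue I1 (ADD)
c2: I1 read-ops
c4: I1 finished on ADD
c5: I1→R4
c6: issue I2 (ADD)
c7: I2 read-ops
c9: I2 finished on ADD
c10: I2→R4
c11: issue I3 (ADD)
c12: I3 read-ops
c14: I3 finished on ADD
c15: I3→R5
c16: issue I4 (INT)
c17: I4 read-ops; issue I5 (ADD)
c18: I4 finished on INT; I5 read-ops
c19: I4→R5
c20: I5 finished on ADD
c21: I5→R0
c22: issue I6 (ADD)
c23: I6 read-ops
c25: I6 finished on ADD
c26: I6→R3
c27: issue I7 (ADD)
c28: I7 read-ops
c30: I7 finished on ADD
c31: I7→R0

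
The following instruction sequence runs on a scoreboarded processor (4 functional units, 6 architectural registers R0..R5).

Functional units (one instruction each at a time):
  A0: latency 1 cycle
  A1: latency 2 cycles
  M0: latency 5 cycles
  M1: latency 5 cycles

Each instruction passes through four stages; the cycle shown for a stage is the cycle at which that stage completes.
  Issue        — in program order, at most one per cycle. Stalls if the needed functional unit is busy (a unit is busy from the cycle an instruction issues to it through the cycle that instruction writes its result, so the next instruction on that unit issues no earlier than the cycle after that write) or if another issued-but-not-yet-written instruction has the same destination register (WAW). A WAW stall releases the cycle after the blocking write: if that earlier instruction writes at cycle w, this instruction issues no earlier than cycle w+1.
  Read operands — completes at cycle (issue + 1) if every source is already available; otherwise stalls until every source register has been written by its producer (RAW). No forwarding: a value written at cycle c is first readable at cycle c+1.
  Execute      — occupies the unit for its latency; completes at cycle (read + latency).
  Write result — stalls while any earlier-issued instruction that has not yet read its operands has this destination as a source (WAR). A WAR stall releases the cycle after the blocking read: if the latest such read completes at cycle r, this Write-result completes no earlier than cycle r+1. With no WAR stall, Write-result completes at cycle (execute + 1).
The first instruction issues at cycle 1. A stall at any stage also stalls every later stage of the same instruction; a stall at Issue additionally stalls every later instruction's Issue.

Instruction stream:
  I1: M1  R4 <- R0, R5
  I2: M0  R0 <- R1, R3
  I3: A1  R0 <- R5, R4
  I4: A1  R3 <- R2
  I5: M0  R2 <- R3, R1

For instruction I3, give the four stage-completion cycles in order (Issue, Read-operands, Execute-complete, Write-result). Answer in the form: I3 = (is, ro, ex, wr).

t=1  issue I1 (M1)
t=2  I1 read-ops · issue I2 (M0)
t=3  I2 read-ops
t=7  I1 finished on M1
t=8  I1→R4 · I2 finished on M0
t=9  I2→R0
t=10  issue I3 (A1)
t=11  I3 read-ops
t=13  I3 finished on A1
t=14  I3→R0
t=15  issue I4 (A1)
t=16  I4 read-ops · issue I5 (M0)
t=18  I4 finished on A1
t=19  I4→R3
t=20  I5 read-ops
t=25  I5 finished on M0
t=26  I5→R2

I3 = (10, 11, 13, 14)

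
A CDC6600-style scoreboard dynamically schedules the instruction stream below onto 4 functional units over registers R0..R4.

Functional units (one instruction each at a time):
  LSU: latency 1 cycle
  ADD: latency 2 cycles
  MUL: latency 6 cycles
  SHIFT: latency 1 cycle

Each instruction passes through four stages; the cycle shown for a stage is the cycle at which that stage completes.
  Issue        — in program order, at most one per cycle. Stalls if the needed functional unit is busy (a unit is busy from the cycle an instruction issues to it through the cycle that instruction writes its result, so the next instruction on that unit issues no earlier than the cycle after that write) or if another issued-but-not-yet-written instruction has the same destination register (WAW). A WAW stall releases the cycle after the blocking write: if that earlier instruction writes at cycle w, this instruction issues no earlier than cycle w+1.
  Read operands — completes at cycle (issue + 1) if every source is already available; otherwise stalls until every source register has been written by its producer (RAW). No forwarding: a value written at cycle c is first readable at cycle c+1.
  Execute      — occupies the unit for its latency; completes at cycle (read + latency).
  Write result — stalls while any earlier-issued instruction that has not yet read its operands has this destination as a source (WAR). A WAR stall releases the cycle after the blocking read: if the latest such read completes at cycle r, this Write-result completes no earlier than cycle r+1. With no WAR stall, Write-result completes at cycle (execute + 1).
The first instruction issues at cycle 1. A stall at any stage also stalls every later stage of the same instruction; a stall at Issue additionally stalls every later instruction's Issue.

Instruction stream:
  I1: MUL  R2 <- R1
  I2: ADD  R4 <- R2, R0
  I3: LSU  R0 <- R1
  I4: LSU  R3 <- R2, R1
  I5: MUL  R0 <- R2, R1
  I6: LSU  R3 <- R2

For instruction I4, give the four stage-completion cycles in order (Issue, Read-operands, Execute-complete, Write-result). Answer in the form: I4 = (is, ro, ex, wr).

I4 = (12, 13, 14, 15)

[1] I1→MUL
[2] I1 RO; I2→ADD
[3] I3→LSU
[4] I3 RO
[5] I3 EX
[8] I1 EX
[9] I1 WR R2
[10] I2 RO
[11] I3 WR R0
[12] I2 EX; I4→LSU
[13] I2 WR R4; I4 RO; I5→MUL
[14] I4 EX; I5 RO
[15] I4 WR R3
[16] I6→LSU
[17] I6 RO
[18] I6 EX
[19] I6 WR R3
[20] I5 EX
[21] I5 WR R0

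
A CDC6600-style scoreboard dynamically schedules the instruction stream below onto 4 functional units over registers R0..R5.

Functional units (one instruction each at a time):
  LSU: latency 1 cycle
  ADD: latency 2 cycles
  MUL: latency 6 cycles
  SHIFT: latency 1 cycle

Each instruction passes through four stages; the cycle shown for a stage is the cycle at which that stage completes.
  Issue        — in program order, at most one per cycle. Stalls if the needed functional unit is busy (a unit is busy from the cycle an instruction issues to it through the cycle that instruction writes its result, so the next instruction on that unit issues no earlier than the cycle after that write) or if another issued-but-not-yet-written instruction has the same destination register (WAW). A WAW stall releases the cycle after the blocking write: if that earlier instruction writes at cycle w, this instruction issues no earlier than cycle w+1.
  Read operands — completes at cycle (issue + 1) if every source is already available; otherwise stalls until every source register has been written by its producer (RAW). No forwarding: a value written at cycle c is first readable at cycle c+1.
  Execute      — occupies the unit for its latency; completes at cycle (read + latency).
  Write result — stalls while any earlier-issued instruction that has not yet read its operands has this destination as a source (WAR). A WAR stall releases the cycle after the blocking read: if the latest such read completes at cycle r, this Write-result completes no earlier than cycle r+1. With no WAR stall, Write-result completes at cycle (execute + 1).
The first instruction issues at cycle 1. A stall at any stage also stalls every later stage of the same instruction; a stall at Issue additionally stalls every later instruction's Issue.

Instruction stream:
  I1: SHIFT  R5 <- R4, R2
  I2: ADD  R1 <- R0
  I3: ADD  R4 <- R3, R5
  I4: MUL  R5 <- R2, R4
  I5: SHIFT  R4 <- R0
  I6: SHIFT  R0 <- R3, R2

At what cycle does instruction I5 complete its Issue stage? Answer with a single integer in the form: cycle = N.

cycle = 12

I1: IS=1 RO=2 EX=3 WR=4
I2: IS=2 RO=3 EX=5 WR=6
I3: IS=7 RO=8 EX=10 WR=11  [struct: ADD busy until I2 writes@6]
I4: IS=8 RO=12 EX=18 WR=19  [RAW R4: wait I3 write@11]
I5: IS=12 RO=13 EX=14 WR=15  [WAW R4: wait I3 write@11]
I6: IS=16 RO=17 EX=18 WR=19  [struct: SHIFT busy until I5 writes@15]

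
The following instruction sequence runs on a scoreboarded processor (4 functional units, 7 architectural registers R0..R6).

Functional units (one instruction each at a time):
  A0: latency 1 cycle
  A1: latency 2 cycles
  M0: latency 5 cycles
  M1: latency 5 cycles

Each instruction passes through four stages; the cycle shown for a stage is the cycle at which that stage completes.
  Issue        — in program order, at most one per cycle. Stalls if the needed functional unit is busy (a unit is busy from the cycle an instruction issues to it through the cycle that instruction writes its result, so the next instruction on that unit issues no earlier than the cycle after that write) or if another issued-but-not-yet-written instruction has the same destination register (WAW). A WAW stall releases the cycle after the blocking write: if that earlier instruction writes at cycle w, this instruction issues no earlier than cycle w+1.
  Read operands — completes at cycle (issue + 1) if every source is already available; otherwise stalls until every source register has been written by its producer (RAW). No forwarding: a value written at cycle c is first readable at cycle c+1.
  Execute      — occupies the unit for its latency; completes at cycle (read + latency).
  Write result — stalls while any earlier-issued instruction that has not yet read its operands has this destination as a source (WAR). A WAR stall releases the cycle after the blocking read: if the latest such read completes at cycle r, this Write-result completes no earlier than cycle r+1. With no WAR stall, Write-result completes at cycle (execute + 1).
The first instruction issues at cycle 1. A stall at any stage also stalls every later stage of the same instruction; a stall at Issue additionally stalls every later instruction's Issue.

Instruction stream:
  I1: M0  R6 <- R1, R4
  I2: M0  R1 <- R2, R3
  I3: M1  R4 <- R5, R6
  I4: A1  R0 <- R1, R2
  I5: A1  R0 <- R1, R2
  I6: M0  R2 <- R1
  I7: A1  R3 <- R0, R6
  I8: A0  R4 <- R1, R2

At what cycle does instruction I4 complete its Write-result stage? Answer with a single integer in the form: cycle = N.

cycle 1: I1 issues→M0
cycle 2: I1 reads
cycle 7: I1 exec-done
cycle 8: I1 writes R6
cycle 9: I2 issues→M0
cycle 10: I2 reads | I3 issues→M1
cycle 11: I3 reads | I4 issues→A1
cycle 15: I2 exec-done
cycle 16: I2 writes R1 | I3 exec-done
cycle 17: I3 writes R4 | I4 reads
cycle 19: I4 exec-done
cycle 20: I4 writes R0
cycle 21: I5 issues→A1
cycle 22: I5 reads | I6 issues→M0
cycle 23: I6 reads
cycle 24: I5 exec-done
cycle 25: I5 writes R0
cycle 26: I7 issues→A1
cycle 27: I7 reads | I8 issues→A0
cycle 28: I6 exec-done
cycle 29: I6 writes R2 | I7 exec-done
cycle 30: I7 writes R3 | I8 reads
cycle 31: I8 exec-done
cycle 32: I8 writes R4

cycle = 20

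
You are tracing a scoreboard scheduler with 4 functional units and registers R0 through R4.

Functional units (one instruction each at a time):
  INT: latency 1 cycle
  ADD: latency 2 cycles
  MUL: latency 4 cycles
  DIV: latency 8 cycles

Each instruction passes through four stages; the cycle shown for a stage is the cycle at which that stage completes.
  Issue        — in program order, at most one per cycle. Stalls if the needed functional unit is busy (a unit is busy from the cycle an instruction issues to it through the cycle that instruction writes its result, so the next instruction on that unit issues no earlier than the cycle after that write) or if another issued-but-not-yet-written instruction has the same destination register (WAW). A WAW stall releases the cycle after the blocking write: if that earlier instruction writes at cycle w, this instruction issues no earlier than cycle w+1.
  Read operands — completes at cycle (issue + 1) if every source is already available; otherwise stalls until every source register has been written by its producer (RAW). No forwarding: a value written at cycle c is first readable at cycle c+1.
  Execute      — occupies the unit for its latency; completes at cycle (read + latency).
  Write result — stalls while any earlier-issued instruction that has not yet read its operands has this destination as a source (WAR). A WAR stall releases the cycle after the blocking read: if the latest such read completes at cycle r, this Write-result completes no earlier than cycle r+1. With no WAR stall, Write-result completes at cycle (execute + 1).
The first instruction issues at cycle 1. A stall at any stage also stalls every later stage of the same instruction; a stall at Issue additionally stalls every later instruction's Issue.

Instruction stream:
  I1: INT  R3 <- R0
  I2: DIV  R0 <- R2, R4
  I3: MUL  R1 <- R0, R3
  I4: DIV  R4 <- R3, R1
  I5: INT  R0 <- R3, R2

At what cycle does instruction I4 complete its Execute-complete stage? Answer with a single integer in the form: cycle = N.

cycle = 27

I1  is:1  ro:2  ex:3  wr:4
I2  is:2  ro:3  ex:11  wr:12
I3  is:3  ro:13  ex:17  wr:18  — RAW R0: wait I2 write@12
I4  is:13  ro:19  ex:27  wr:28  — struct: DIV busy until I2 writes@12, RAW R1: wait I3 write@18
I5  is:14  ro:15  ex:16  wr:17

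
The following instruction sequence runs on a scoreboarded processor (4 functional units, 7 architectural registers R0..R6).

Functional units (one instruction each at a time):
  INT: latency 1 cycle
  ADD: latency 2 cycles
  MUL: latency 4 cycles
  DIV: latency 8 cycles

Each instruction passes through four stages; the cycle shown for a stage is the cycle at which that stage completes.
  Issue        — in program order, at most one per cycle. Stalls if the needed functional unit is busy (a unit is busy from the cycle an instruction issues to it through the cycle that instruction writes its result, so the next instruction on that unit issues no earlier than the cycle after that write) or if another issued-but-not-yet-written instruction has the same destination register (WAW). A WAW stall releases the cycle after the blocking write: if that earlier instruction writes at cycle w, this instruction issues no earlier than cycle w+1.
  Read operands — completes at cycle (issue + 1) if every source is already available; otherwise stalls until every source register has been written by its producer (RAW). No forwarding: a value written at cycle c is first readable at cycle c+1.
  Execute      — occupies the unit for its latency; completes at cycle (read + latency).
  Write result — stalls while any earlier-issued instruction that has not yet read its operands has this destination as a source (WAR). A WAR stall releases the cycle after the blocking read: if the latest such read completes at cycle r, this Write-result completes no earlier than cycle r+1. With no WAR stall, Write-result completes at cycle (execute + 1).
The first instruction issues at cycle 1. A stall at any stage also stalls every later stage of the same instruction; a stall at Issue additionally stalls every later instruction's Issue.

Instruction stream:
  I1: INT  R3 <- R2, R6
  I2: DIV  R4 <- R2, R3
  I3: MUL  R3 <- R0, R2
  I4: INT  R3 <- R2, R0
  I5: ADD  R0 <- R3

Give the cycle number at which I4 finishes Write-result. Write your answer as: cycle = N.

cycle = 15

[1] I1→INT
[2] I1 RO; I2→DIV
[3] I1 EX
[4] I1 WR R3
[5] I2 RO; I3→MUL
[6] I3 RO
[10] I3 EX
[11] I3 WR R3
[12] I4→INT
[13] I2 EX; I4 RO; I5→ADD
[14] I2 WR R4; I4 EX
[15] I4 WR R3
[16] I5 RO
[18] I5 EX
[19] I5 WR R0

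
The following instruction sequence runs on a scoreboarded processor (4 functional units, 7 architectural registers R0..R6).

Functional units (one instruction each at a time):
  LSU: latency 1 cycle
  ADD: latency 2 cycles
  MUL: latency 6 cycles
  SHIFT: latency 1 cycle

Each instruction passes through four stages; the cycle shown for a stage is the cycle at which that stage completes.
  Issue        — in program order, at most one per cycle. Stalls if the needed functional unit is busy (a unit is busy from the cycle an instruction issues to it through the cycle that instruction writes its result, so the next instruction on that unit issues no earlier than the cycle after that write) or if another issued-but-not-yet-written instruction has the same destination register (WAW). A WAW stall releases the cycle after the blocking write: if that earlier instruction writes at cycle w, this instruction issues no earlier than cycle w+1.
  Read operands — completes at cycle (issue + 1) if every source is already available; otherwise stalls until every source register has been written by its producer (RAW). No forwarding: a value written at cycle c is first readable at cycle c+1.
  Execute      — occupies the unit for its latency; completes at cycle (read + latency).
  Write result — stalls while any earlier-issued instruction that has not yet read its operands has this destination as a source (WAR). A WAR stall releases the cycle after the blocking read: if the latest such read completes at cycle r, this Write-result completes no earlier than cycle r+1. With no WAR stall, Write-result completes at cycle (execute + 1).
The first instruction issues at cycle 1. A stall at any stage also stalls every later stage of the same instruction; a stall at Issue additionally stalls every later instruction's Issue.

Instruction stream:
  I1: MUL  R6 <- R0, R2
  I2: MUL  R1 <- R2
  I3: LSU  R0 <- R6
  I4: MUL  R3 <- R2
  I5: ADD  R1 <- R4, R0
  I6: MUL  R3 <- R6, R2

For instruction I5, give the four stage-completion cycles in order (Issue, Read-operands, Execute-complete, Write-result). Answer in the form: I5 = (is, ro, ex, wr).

  I1 | 1 | 2 | 8 | 9
  I2 | 10 | 11 | 17 | 18   struct: MUL busy until I1 writes@9
  I3 | 11 | 12 | 13 | 14
  I4 | 19 | 20 | 26 | 27   struct: MUL busy until I2 writes@18
  I5 | 20 | 21 | 23 | 24
  I6 | 28 | 29 | 35 | 36   struct: MUL busy until I4 writes@27

I5 = (20, 21, 23, 24)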